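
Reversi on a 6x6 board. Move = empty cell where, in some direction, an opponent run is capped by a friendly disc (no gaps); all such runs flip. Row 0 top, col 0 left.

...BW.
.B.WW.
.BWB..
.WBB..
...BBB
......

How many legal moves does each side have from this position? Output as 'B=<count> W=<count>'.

Answer: B=5 W=10

Derivation:
-- B to move --
(0,2): no bracket -> illegal
(0,5): flips 2 -> legal
(1,2): flips 1 -> legal
(1,5): no bracket -> illegal
(2,0): no bracket -> illegal
(2,4): no bracket -> illegal
(2,5): flips 1 -> legal
(3,0): flips 1 -> legal
(4,0): no bracket -> illegal
(4,1): flips 1 -> legal
(4,2): no bracket -> illegal
B mobility = 5
-- W to move --
(0,0): flips 1 -> legal
(0,1): flips 2 -> legal
(0,2): flips 1 -> legal
(1,0): no bracket -> illegal
(1,2): no bracket -> illegal
(2,0): flips 1 -> legal
(2,4): flips 1 -> legal
(3,0): no bracket -> illegal
(3,4): flips 2 -> legal
(3,5): no bracket -> illegal
(4,1): flips 2 -> legal
(4,2): flips 1 -> legal
(5,2): no bracket -> illegal
(5,3): flips 3 -> legal
(5,4): no bracket -> illegal
(5,5): flips 2 -> legal
W mobility = 10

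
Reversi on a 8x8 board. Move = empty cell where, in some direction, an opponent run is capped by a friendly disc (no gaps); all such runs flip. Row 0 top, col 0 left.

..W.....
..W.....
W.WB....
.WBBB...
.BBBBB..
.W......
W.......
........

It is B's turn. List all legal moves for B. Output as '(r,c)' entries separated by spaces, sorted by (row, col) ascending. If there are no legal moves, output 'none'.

Answer: (0,1) (1,1) (2,1) (3,0) (6,1)

Derivation:
(0,1): flips 1 -> legal
(0,3): no bracket -> illegal
(1,0): no bracket -> illegal
(1,1): flips 1 -> legal
(1,3): no bracket -> illegal
(2,1): flips 2 -> legal
(3,0): flips 1 -> legal
(4,0): no bracket -> illegal
(5,0): no bracket -> illegal
(5,2): no bracket -> illegal
(6,1): flips 1 -> legal
(6,2): no bracket -> illegal
(7,0): no bracket -> illegal
(7,1): no bracket -> illegal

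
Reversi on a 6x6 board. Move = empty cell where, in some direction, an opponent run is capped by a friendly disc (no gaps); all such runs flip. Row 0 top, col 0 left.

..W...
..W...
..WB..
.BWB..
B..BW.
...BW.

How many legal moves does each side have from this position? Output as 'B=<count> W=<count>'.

Answer: B=8 W=6

Derivation:
-- B to move --
(0,1): flips 1 -> legal
(0,3): no bracket -> illegal
(1,1): flips 1 -> legal
(1,3): flips 1 -> legal
(2,1): flips 2 -> legal
(3,4): no bracket -> illegal
(3,5): flips 1 -> legal
(4,1): flips 1 -> legal
(4,2): no bracket -> illegal
(4,5): flips 1 -> legal
(5,5): flips 2 -> legal
B mobility = 8
-- W to move --
(1,3): no bracket -> illegal
(1,4): flips 1 -> legal
(2,0): no bracket -> illegal
(2,1): no bracket -> illegal
(2,4): flips 1 -> legal
(3,0): flips 1 -> legal
(3,4): flips 2 -> legal
(4,1): no bracket -> illegal
(4,2): flips 1 -> legal
(5,0): no bracket -> illegal
(5,1): no bracket -> illegal
(5,2): flips 1 -> legal
W mobility = 6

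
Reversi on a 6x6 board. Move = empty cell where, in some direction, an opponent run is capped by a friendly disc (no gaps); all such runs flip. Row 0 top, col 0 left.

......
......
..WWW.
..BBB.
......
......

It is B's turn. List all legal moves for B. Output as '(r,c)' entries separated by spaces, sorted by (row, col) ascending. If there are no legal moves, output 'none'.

Answer: (1,1) (1,2) (1,3) (1,4) (1,5)

Derivation:
(1,1): flips 1 -> legal
(1,2): flips 2 -> legal
(1,3): flips 1 -> legal
(1,4): flips 2 -> legal
(1,5): flips 1 -> legal
(2,1): no bracket -> illegal
(2,5): no bracket -> illegal
(3,1): no bracket -> illegal
(3,5): no bracket -> illegal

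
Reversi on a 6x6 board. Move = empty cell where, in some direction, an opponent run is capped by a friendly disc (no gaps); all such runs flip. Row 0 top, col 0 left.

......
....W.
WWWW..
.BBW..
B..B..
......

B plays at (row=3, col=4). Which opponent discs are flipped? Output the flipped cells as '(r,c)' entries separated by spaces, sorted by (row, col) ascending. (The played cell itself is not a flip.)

Answer: (3,3)

Derivation:
Dir NW: opp run (2,3), next='.' -> no flip
Dir N: first cell '.' (not opp) -> no flip
Dir NE: first cell '.' (not opp) -> no flip
Dir W: opp run (3,3) capped by B -> flip
Dir E: first cell '.' (not opp) -> no flip
Dir SW: first cell 'B' (not opp) -> no flip
Dir S: first cell '.' (not opp) -> no flip
Dir SE: first cell '.' (not opp) -> no flip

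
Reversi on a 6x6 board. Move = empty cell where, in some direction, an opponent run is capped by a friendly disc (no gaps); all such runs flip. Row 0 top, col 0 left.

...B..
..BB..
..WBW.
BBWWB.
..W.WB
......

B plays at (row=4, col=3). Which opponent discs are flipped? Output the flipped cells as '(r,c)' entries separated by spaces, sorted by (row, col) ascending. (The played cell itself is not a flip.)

Dir NW: opp run (3,2), next='.' -> no flip
Dir N: opp run (3,3) capped by B -> flip
Dir NE: first cell 'B' (not opp) -> no flip
Dir W: opp run (4,2), next='.' -> no flip
Dir E: opp run (4,4) capped by B -> flip
Dir SW: first cell '.' (not opp) -> no flip
Dir S: first cell '.' (not opp) -> no flip
Dir SE: first cell '.' (not opp) -> no flip

Answer: (3,3) (4,4)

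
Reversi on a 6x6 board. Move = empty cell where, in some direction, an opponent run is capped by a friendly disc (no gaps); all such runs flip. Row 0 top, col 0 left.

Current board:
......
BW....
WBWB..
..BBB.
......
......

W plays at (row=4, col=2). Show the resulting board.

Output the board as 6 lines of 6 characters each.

Place W at (4,2); scan 8 dirs for brackets.
Dir NW: first cell '.' (not opp) -> no flip
Dir N: opp run (3,2) capped by W -> flip
Dir NE: opp run (3,3), next='.' -> no flip
Dir W: first cell '.' (not opp) -> no flip
Dir E: first cell '.' (not opp) -> no flip
Dir SW: first cell '.' (not opp) -> no flip
Dir S: first cell '.' (not opp) -> no flip
Dir SE: first cell '.' (not opp) -> no flip
All flips: (3,2)

Answer: ......
BW....
WBWB..
..WBB.
..W...
......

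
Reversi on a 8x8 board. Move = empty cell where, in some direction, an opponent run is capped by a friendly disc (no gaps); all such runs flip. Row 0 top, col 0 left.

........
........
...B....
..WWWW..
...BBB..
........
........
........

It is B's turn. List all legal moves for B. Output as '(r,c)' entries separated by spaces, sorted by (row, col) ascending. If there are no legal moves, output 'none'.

(2,1): flips 1 -> legal
(2,2): flips 1 -> legal
(2,4): flips 1 -> legal
(2,5): flips 2 -> legal
(2,6): flips 1 -> legal
(3,1): no bracket -> illegal
(3,6): no bracket -> illegal
(4,1): flips 1 -> legal
(4,2): no bracket -> illegal
(4,6): no bracket -> illegal

Answer: (2,1) (2,2) (2,4) (2,5) (2,6) (4,1)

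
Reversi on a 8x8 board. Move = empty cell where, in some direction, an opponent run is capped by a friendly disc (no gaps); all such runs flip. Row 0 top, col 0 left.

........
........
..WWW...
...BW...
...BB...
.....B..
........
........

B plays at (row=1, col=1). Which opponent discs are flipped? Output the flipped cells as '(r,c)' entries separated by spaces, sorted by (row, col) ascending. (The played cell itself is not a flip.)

Dir NW: first cell '.' (not opp) -> no flip
Dir N: first cell '.' (not opp) -> no flip
Dir NE: first cell '.' (not opp) -> no flip
Dir W: first cell '.' (not opp) -> no flip
Dir E: first cell '.' (not opp) -> no flip
Dir SW: first cell '.' (not opp) -> no flip
Dir S: first cell '.' (not opp) -> no flip
Dir SE: opp run (2,2) capped by B -> flip

Answer: (2,2)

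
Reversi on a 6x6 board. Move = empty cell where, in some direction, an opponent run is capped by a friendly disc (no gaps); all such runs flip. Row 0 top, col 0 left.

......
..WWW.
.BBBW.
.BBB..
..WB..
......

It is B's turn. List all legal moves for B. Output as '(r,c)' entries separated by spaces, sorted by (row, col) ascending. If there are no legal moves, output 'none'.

(0,1): flips 1 -> legal
(0,2): flips 1 -> legal
(0,3): flips 2 -> legal
(0,4): flips 1 -> legal
(0,5): flips 1 -> legal
(1,1): no bracket -> illegal
(1,5): flips 1 -> legal
(2,5): flips 1 -> legal
(3,4): no bracket -> illegal
(3,5): no bracket -> illegal
(4,1): flips 1 -> legal
(5,1): flips 1 -> legal
(5,2): flips 1 -> legal
(5,3): flips 1 -> legal

Answer: (0,1) (0,2) (0,3) (0,4) (0,5) (1,5) (2,5) (4,1) (5,1) (5,2) (5,3)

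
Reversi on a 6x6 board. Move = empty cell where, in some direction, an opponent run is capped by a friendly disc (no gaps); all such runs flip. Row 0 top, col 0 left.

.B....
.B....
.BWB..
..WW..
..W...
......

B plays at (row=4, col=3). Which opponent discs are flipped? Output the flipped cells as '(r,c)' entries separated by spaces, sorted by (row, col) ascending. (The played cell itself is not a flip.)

Answer: (3,2) (3,3)

Derivation:
Dir NW: opp run (3,2) capped by B -> flip
Dir N: opp run (3,3) capped by B -> flip
Dir NE: first cell '.' (not opp) -> no flip
Dir W: opp run (4,2), next='.' -> no flip
Dir E: first cell '.' (not opp) -> no flip
Dir SW: first cell '.' (not opp) -> no flip
Dir S: first cell '.' (not opp) -> no flip
Dir SE: first cell '.' (not opp) -> no flip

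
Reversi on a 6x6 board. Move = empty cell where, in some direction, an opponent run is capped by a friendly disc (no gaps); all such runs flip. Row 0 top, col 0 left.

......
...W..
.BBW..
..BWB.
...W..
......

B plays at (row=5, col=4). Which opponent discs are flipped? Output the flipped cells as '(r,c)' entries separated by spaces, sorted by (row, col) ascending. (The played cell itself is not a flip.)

Answer: (4,3)

Derivation:
Dir NW: opp run (4,3) capped by B -> flip
Dir N: first cell '.' (not opp) -> no flip
Dir NE: first cell '.' (not opp) -> no flip
Dir W: first cell '.' (not opp) -> no flip
Dir E: first cell '.' (not opp) -> no flip
Dir SW: edge -> no flip
Dir S: edge -> no flip
Dir SE: edge -> no flip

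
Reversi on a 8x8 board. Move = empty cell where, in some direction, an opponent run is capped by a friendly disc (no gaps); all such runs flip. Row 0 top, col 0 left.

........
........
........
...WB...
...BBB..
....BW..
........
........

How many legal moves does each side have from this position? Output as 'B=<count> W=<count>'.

Answer: B=6 W=2

Derivation:
-- B to move --
(2,2): flips 1 -> legal
(2,3): flips 1 -> legal
(2,4): no bracket -> illegal
(3,2): flips 1 -> legal
(4,2): no bracket -> illegal
(4,6): no bracket -> illegal
(5,6): flips 1 -> legal
(6,4): no bracket -> illegal
(6,5): flips 1 -> legal
(6,6): flips 1 -> legal
B mobility = 6
-- W to move --
(2,3): no bracket -> illegal
(2,4): no bracket -> illegal
(2,5): no bracket -> illegal
(3,2): no bracket -> illegal
(3,5): flips 2 -> legal
(3,6): no bracket -> illegal
(4,2): no bracket -> illegal
(4,6): no bracket -> illegal
(5,2): no bracket -> illegal
(5,3): flips 2 -> legal
(5,6): no bracket -> illegal
(6,3): no bracket -> illegal
(6,4): no bracket -> illegal
(6,5): no bracket -> illegal
W mobility = 2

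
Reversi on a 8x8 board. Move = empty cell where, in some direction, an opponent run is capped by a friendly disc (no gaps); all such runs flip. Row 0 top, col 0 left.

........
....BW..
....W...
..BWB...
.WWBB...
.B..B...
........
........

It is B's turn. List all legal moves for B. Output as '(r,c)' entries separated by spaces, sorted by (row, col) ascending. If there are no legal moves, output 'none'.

(0,4): no bracket -> illegal
(0,5): no bracket -> illegal
(0,6): flips 4 -> legal
(1,3): no bracket -> illegal
(1,6): flips 1 -> legal
(2,2): flips 1 -> legal
(2,3): flips 1 -> legal
(2,5): no bracket -> illegal
(2,6): no bracket -> illegal
(3,0): no bracket -> illegal
(3,1): flips 1 -> legal
(3,5): no bracket -> illegal
(4,0): flips 2 -> legal
(5,0): flips 1 -> legal
(5,2): flips 1 -> legal
(5,3): no bracket -> illegal

Answer: (0,6) (1,6) (2,2) (2,3) (3,1) (4,0) (5,0) (5,2)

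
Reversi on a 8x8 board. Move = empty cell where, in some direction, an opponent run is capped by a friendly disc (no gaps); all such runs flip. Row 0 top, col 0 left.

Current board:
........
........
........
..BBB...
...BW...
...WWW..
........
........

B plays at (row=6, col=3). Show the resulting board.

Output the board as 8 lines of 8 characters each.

Place B at (6,3); scan 8 dirs for brackets.
Dir NW: first cell '.' (not opp) -> no flip
Dir N: opp run (5,3) capped by B -> flip
Dir NE: opp run (5,4), next='.' -> no flip
Dir W: first cell '.' (not opp) -> no flip
Dir E: first cell '.' (not opp) -> no flip
Dir SW: first cell '.' (not opp) -> no flip
Dir S: first cell '.' (not opp) -> no flip
Dir SE: first cell '.' (not opp) -> no flip
All flips: (5,3)

Answer: ........
........
........
..BBB...
...BW...
...BWW..
...B....
........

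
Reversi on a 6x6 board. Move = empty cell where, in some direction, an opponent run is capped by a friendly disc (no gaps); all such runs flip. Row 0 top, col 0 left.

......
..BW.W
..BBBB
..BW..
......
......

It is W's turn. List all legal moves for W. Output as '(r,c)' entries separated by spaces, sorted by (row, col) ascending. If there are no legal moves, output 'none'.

(0,1): no bracket -> illegal
(0,2): no bracket -> illegal
(0,3): no bracket -> illegal
(1,1): flips 2 -> legal
(1,4): no bracket -> illegal
(2,1): no bracket -> illegal
(3,1): flips 2 -> legal
(3,4): no bracket -> illegal
(3,5): flips 2 -> legal
(4,1): no bracket -> illegal
(4,2): no bracket -> illegal
(4,3): no bracket -> illegal

Answer: (1,1) (3,1) (3,5)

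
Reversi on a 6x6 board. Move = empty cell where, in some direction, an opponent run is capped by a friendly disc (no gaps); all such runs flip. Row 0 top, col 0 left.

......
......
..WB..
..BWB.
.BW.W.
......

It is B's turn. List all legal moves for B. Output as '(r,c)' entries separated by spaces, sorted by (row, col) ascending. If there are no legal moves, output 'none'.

Answer: (1,2) (2,1) (4,3) (5,2) (5,4)

Derivation:
(1,1): no bracket -> illegal
(1,2): flips 1 -> legal
(1,3): no bracket -> illegal
(2,1): flips 1 -> legal
(2,4): no bracket -> illegal
(3,1): no bracket -> illegal
(3,5): no bracket -> illegal
(4,3): flips 2 -> legal
(4,5): no bracket -> illegal
(5,1): no bracket -> illegal
(5,2): flips 1 -> legal
(5,3): no bracket -> illegal
(5,4): flips 1 -> legal
(5,5): no bracket -> illegal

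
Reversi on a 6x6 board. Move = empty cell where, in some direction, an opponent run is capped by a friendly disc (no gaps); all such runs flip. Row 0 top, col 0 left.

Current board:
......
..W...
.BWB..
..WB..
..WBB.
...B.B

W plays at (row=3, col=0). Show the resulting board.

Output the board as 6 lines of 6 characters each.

Place W at (3,0); scan 8 dirs for brackets.
Dir NW: edge -> no flip
Dir N: first cell '.' (not opp) -> no flip
Dir NE: opp run (2,1) capped by W -> flip
Dir W: edge -> no flip
Dir E: first cell '.' (not opp) -> no flip
Dir SW: edge -> no flip
Dir S: first cell '.' (not opp) -> no flip
Dir SE: first cell '.' (not opp) -> no flip
All flips: (2,1)

Answer: ......
..W...
.WWB..
W.WB..
..WBB.
...B.B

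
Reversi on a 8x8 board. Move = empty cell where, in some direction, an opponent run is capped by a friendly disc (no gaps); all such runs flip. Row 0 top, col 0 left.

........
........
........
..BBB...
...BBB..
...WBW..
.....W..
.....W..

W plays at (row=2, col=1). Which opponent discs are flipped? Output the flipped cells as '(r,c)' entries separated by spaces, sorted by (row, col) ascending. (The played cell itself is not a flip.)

Answer: (3,2) (4,3) (5,4)

Derivation:
Dir NW: first cell '.' (not opp) -> no flip
Dir N: first cell '.' (not opp) -> no flip
Dir NE: first cell '.' (not opp) -> no flip
Dir W: first cell '.' (not opp) -> no flip
Dir E: first cell '.' (not opp) -> no flip
Dir SW: first cell '.' (not opp) -> no flip
Dir S: first cell '.' (not opp) -> no flip
Dir SE: opp run (3,2) (4,3) (5,4) capped by W -> flip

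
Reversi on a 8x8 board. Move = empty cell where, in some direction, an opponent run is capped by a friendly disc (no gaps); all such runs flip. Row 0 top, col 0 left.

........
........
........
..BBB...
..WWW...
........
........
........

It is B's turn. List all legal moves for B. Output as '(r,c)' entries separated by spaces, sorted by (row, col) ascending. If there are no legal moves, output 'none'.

(3,1): no bracket -> illegal
(3,5): no bracket -> illegal
(4,1): no bracket -> illegal
(4,5): no bracket -> illegal
(5,1): flips 1 -> legal
(5,2): flips 2 -> legal
(5,3): flips 1 -> legal
(5,4): flips 2 -> legal
(5,5): flips 1 -> legal

Answer: (5,1) (5,2) (5,3) (5,4) (5,5)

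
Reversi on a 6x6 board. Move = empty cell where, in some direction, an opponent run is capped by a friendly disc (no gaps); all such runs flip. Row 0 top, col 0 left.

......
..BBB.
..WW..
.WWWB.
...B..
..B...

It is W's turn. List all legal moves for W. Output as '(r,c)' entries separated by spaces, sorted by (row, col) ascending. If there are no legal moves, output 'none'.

(0,1): flips 1 -> legal
(0,2): flips 1 -> legal
(0,3): flips 1 -> legal
(0,4): flips 1 -> legal
(0,5): flips 1 -> legal
(1,1): no bracket -> illegal
(1,5): no bracket -> illegal
(2,1): no bracket -> illegal
(2,4): no bracket -> illegal
(2,5): no bracket -> illegal
(3,5): flips 1 -> legal
(4,1): no bracket -> illegal
(4,2): no bracket -> illegal
(4,4): no bracket -> illegal
(4,5): flips 1 -> legal
(5,1): no bracket -> illegal
(5,3): flips 1 -> legal
(5,4): flips 1 -> legal

Answer: (0,1) (0,2) (0,3) (0,4) (0,5) (3,5) (4,5) (5,3) (5,4)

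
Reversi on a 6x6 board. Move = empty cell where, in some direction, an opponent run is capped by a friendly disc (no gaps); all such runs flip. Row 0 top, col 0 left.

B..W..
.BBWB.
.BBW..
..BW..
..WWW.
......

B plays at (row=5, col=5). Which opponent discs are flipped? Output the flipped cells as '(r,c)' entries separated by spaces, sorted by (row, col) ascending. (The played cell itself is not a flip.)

Answer: (3,3) (4,4)

Derivation:
Dir NW: opp run (4,4) (3,3) capped by B -> flip
Dir N: first cell '.' (not opp) -> no flip
Dir NE: edge -> no flip
Dir W: first cell '.' (not opp) -> no flip
Dir E: edge -> no flip
Dir SW: edge -> no flip
Dir S: edge -> no flip
Dir SE: edge -> no flip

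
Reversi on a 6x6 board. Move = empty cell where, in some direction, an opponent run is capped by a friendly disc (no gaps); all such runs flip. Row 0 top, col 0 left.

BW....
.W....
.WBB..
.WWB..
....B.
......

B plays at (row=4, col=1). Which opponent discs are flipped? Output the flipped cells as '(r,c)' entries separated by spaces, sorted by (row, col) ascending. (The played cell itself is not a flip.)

Dir NW: first cell '.' (not opp) -> no flip
Dir N: opp run (3,1) (2,1) (1,1) (0,1), next=edge -> no flip
Dir NE: opp run (3,2) capped by B -> flip
Dir W: first cell '.' (not opp) -> no flip
Dir E: first cell '.' (not opp) -> no flip
Dir SW: first cell '.' (not opp) -> no flip
Dir S: first cell '.' (not opp) -> no flip
Dir SE: first cell '.' (not opp) -> no flip

Answer: (3,2)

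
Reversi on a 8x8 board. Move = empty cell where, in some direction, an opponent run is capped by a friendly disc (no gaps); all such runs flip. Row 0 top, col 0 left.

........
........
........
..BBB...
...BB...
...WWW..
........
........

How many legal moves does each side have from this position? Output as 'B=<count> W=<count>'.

Answer: B=5 W=5

Derivation:
-- B to move --
(4,2): no bracket -> illegal
(4,5): no bracket -> illegal
(4,6): no bracket -> illegal
(5,2): no bracket -> illegal
(5,6): no bracket -> illegal
(6,2): flips 1 -> legal
(6,3): flips 1 -> legal
(6,4): flips 1 -> legal
(6,5): flips 1 -> legal
(6,6): flips 1 -> legal
B mobility = 5
-- W to move --
(2,1): flips 2 -> legal
(2,2): flips 2 -> legal
(2,3): flips 2 -> legal
(2,4): flips 2 -> legal
(2,5): no bracket -> illegal
(3,1): no bracket -> illegal
(3,5): flips 1 -> legal
(4,1): no bracket -> illegal
(4,2): no bracket -> illegal
(4,5): no bracket -> illegal
(5,2): no bracket -> illegal
W mobility = 5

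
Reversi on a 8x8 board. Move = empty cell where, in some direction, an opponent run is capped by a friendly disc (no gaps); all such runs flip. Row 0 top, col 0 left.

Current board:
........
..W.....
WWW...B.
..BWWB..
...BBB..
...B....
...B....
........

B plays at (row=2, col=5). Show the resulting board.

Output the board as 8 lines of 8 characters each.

Answer: ........
..W.....
WWW..BB.
..BWBB..
...BBB..
...B....
...B....
........

Derivation:
Place B at (2,5); scan 8 dirs for brackets.
Dir NW: first cell '.' (not opp) -> no flip
Dir N: first cell '.' (not opp) -> no flip
Dir NE: first cell '.' (not opp) -> no flip
Dir W: first cell '.' (not opp) -> no flip
Dir E: first cell 'B' (not opp) -> no flip
Dir SW: opp run (3,4) capped by B -> flip
Dir S: first cell 'B' (not opp) -> no flip
Dir SE: first cell '.' (not opp) -> no flip
All flips: (3,4)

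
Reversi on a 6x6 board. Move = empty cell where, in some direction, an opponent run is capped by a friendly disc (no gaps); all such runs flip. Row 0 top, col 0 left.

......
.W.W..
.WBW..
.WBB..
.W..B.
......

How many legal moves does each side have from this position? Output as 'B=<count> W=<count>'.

Answer: B=10 W=3

Derivation:
-- B to move --
(0,0): flips 1 -> legal
(0,1): no bracket -> illegal
(0,2): no bracket -> illegal
(0,3): flips 2 -> legal
(0,4): flips 1 -> legal
(1,0): flips 1 -> legal
(1,2): no bracket -> illegal
(1,4): flips 1 -> legal
(2,0): flips 1 -> legal
(2,4): flips 1 -> legal
(3,0): flips 1 -> legal
(3,4): no bracket -> illegal
(4,0): flips 1 -> legal
(4,2): no bracket -> illegal
(5,0): flips 1 -> legal
(5,1): no bracket -> illegal
(5,2): no bracket -> illegal
B mobility = 10
-- W to move --
(1,2): no bracket -> illegal
(2,4): no bracket -> illegal
(3,4): flips 2 -> legal
(3,5): no bracket -> illegal
(4,2): no bracket -> illegal
(4,3): flips 2 -> legal
(4,5): no bracket -> illegal
(5,3): no bracket -> illegal
(5,4): no bracket -> illegal
(5,5): flips 3 -> legal
W mobility = 3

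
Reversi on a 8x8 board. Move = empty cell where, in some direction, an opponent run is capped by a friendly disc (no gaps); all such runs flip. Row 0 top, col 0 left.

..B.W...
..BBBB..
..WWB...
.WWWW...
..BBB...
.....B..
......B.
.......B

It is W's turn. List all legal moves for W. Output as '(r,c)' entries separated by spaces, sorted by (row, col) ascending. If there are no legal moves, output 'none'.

Answer: (0,1) (0,3) (0,5) (0,6) (2,5) (2,6) (5,1) (5,2) (5,3) (5,4)

Derivation:
(0,1): flips 1 -> legal
(0,3): flips 1 -> legal
(0,5): flips 1 -> legal
(0,6): flips 2 -> legal
(1,1): no bracket -> illegal
(1,6): no bracket -> illegal
(2,1): no bracket -> illegal
(2,5): flips 1 -> legal
(2,6): flips 1 -> legal
(3,5): no bracket -> illegal
(4,1): no bracket -> illegal
(4,5): no bracket -> illegal
(4,6): no bracket -> illegal
(5,1): flips 1 -> legal
(5,2): flips 2 -> legal
(5,3): flips 2 -> legal
(5,4): flips 2 -> legal
(5,6): no bracket -> illegal
(5,7): no bracket -> illegal
(6,4): no bracket -> illegal
(6,5): no bracket -> illegal
(6,7): no bracket -> illegal
(7,5): no bracket -> illegal
(7,6): no bracket -> illegal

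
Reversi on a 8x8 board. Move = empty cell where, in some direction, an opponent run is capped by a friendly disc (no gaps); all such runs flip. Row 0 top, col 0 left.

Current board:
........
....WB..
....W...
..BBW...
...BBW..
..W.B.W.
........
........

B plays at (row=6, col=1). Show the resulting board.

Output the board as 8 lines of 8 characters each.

Place B at (6,1); scan 8 dirs for brackets.
Dir NW: first cell '.' (not opp) -> no flip
Dir N: first cell '.' (not opp) -> no flip
Dir NE: opp run (5,2) capped by B -> flip
Dir W: first cell '.' (not opp) -> no flip
Dir E: first cell '.' (not opp) -> no flip
Dir SW: first cell '.' (not opp) -> no flip
Dir S: first cell '.' (not opp) -> no flip
Dir SE: first cell '.' (not opp) -> no flip
All flips: (5,2)

Answer: ........
....WB..
....W...
..BBW...
...BBW..
..B.B.W.
.B......
........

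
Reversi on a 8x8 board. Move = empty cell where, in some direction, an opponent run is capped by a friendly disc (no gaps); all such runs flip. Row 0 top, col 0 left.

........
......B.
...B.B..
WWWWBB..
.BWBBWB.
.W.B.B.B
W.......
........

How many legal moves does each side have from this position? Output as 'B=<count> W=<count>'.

-- B to move --
(2,0): flips 2 -> legal
(2,1): flips 2 -> legal
(2,2): flips 1 -> legal
(2,4): no bracket -> illegal
(3,6): no bracket -> illegal
(4,0): no bracket -> illegal
(5,0): no bracket -> illegal
(5,2): no bracket -> illegal
(5,4): no bracket -> illegal
(5,6): flips 1 -> legal
(6,1): flips 1 -> legal
(6,2): no bracket -> illegal
(7,0): no bracket -> illegal
(7,1): no bracket -> illegal
B mobility = 5
-- W to move --
(0,5): no bracket -> illegal
(0,6): no bracket -> illegal
(0,7): no bracket -> illegal
(1,2): flips 2 -> legal
(1,3): flips 1 -> legal
(1,4): flips 1 -> legal
(1,5): flips 2 -> legal
(1,7): no bracket -> illegal
(2,2): no bracket -> illegal
(2,4): no bracket -> illegal
(2,6): no bracket -> illegal
(2,7): no bracket -> illegal
(3,6): flips 2 -> legal
(3,7): no bracket -> illegal
(4,0): flips 1 -> legal
(4,7): flips 1 -> legal
(5,0): flips 1 -> legal
(5,2): flips 1 -> legal
(5,4): flips 1 -> legal
(5,6): no bracket -> illegal
(6,2): no bracket -> illegal
(6,3): flips 2 -> legal
(6,4): flips 1 -> legal
(6,5): flips 1 -> legal
(6,6): flips 2 -> legal
(6,7): no bracket -> illegal
W mobility = 14

Answer: B=5 W=14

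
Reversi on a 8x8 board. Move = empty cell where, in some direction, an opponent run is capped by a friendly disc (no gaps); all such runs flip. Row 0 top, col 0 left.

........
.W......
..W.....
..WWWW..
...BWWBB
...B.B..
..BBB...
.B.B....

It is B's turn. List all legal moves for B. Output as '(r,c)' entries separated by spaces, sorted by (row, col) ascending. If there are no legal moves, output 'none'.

Answer: (0,0) (2,1) (2,3) (2,4) (2,5) (2,6)

Derivation:
(0,0): flips 4 -> legal
(0,1): no bracket -> illegal
(0,2): no bracket -> illegal
(1,0): no bracket -> illegal
(1,2): no bracket -> illegal
(1,3): no bracket -> illegal
(2,0): no bracket -> illegal
(2,1): flips 1 -> legal
(2,3): flips 1 -> legal
(2,4): flips 1 -> legal
(2,5): flips 3 -> legal
(2,6): flips 2 -> legal
(3,1): no bracket -> illegal
(3,6): no bracket -> illegal
(4,1): no bracket -> illegal
(4,2): no bracket -> illegal
(5,4): no bracket -> illegal
(5,6): no bracket -> illegal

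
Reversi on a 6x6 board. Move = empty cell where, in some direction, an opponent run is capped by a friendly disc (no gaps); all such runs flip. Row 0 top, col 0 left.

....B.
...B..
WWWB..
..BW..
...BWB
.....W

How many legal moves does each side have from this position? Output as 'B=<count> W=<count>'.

Answer: B=4 W=7

Derivation:
-- B to move --
(1,0): flips 1 -> legal
(1,1): no bracket -> illegal
(1,2): flips 1 -> legal
(2,4): no bracket -> illegal
(3,0): no bracket -> illegal
(3,1): flips 1 -> legal
(3,4): flips 1 -> legal
(3,5): no bracket -> illegal
(4,2): no bracket -> illegal
(5,3): no bracket -> illegal
(5,4): no bracket -> illegal
B mobility = 4
-- W to move --
(0,2): no bracket -> illegal
(0,3): flips 2 -> legal
(0,5): no bracket -> illegal
(1,2): no bracket -> illegal
(1,4): no bracket -> illegal
(1,5): no bracket -> illegal
(2,4): flips 1 -> legal
(3,1): flips 1 -> legal
(3,4): no bracket -> illegal
(3,5): flips 1 -> legal
(4,1): no bracket -> illegal
(4,2): flips 2 -> legal
(5,2): no bracket -> illegal
(5,3): flips 1 -> legal
(5,4): flips 2 -> legal
W mobility = 7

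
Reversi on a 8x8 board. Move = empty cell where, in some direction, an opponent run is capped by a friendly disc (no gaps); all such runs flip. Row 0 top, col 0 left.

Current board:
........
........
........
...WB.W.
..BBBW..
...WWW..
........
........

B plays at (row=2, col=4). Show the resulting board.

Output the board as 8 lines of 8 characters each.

Place B at (2,4); scan 8 dirs for brackets.
Dir NW: first cell '.' (not opp) -> no flip
Dir N: first cell '.' (not opp) -> no flip
Dir NE: first cell '.' (not opp) -> no flip
Dir W: first cell '.' (not opp) -> no flip
Dir E: first cell '.' (not opp) -> no flip
Dir SW: opp run (3,3) capped by B -> flip
Dir S: first cell 'B' (not opp) -> no flip
Dir SE: first cell '.' (not opp) -> no flip
All flips: (3,3)

Answer: ........
........
....B...
...BB.W.
..BBBW..
...WWW..
........
........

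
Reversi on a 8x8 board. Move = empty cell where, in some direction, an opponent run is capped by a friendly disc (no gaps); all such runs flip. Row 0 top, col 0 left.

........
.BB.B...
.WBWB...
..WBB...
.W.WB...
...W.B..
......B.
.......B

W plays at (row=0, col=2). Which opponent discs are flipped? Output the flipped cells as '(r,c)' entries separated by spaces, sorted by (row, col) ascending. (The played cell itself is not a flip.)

Answer: (1,2) (2,2)

Derivation:
Dir NW: edge -> no flip
Dir N: edge -> no flip
Dir NE: edge -> no flip
Dir W: first cell '.' (not opp) -> no flip
Dir E: first cell '.' (not opp) -> no flip
Dir SW: opp run (1,1), next='.' -> no flip
Dir S: opp run (1,2) (2,2) capped by W -> flip
Dir SE: first cell '.' (not opp) -> no flip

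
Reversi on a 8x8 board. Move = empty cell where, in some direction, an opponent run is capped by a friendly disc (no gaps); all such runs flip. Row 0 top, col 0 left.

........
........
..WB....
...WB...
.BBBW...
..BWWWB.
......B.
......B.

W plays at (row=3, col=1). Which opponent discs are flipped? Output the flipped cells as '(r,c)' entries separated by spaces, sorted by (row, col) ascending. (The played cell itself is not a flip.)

Answer: (4,2)

Derivation:
Dir NW: first cell '.' (not opp) -> no flip
Dir N: first cell '.' (not opp) -> no flip
Dir NE: first cell 'W' (not opp) -> no flip
Dir W: first cell '.' (not opp) -> no flip
Dir E: first cell '.' (not opp) -> no flip
Dir SW: first cell '.' (not opp) -> no flip
Dir S: opp run (4,1), next='.' -> no flip
Dir SE: opp run (4,2) capped by W -> flip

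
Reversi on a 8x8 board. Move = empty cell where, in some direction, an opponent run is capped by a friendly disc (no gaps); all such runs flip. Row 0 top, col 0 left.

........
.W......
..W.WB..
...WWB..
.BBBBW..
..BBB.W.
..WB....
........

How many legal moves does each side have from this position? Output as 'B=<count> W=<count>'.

Answer: B=12 W=13

Derivation:
-- B to move --
(0,0): flips 3 -> legal
(0,1): no bracket -> illegal
(0,2): no bracket -> illegal
(1,0): no bracket -> illegal
(1,2): no bracket -> illegal
(1,3): flips 1 -> legal
(1,4): flips 2 -> legal
(1,5): flips 2 -> legal
(2,0): no bracket -> illegal
(2,1): no bracket -> illegal
(2,3): flips 2 -> legal
(3,1): no bracket -> illegal
(3,2): flips 2 -> legal
(3,6): flips 1 -> legal
(4,6): flips 1 -> legal
(4,7): no bracket -> illegal
(5,1): no bracket -> illegal
(5,5): flips 1 -> legal
(5,7): no bracket -> illegal
(6,1): flips 1 -> legal
(6,5): no bracket -> illegal
(6,6): no bracket -> illegal
(6,7): no bracket -> illegal
(7,1): flips 1 -> legal
(7,2): flips 1 -> legal
(7,3): no bracket -> illegal
B mobility = 12
-- W to move --
(1,4): no bracket -> illegal
(1,5): flips 2 -> legal
(1,6): flips 1 -> legal
(2,6): flips 4 -> legal
(3,0): no bracket -> illegal
(3,1): no bracket -> illegal
(3,2): flips 2 -> legal
(3,6): flips 1 -> legal
(4,0): flips 4 -> legal
(4,6): flips 1 -> legal
(5,0): no bracket -> illegal
(5,1): flips 1 -> legal
(5,5): flips 1 -> legal
(6,1): flips 2 -> legal
(6,4): flips 3 -> legal
(6,5): no bracket -> illegal
(7,2): flips 2 -> legal
(7,3): flips 3 -> legal
(7,4): no bracket -> illegal
W mobility = 13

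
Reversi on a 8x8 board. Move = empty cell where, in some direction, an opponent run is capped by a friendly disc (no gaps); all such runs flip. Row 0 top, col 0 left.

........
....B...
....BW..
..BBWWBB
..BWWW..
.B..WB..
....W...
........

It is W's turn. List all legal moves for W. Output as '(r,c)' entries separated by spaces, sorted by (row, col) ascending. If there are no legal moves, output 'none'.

Answer: (0,3) (0,4) (1,3) (2,1) (2,2) (2,3) (2,7) (3,1) (4,1) (4,6) (4,7) (5,6) (6,5) (6,6)

Derivation:
(0,3): flips 1 -> legal
(0,4): flips 2 -> legal
(0,5): no bracket -> illegal
(1,3): flips 1 -> legal
(1,5): no bracket -> illegal
(2,1): flips 1 -> legal
(2,2): flips 1 -> legal
(2,3): flips 2 -> legal
(2,6): no bracket -> illegal
(2,7): flips 1 -> legal
(3,1): flips 2 -> legal
(4,0): no bracket -> illegal
(4,1): flips 1 -> legal
(4,6): flips 1 -> legal
(4,7): flips 1 -> legal
(5,0): no bracket -> illegal
(5,2): no bracket -> illegal
(5,3): no bracket -> illegal
(5,6): flips 1 -> legal
(6,0): no bracket -> illegal
(6,1): no bracket -> illegal
(6,2): no bracket -> illegal
(6,5): flips 1 -> legal
(6,6): flips 1 -> legal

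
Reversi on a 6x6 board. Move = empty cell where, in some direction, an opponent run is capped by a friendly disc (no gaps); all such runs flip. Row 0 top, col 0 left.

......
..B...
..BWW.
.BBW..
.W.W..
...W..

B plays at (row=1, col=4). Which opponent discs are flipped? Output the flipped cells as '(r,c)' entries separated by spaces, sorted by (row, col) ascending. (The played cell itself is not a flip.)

Dir NW: first cell '.' (not opp) -> no flip
Dir N: first cell '.' (not opp) -> no flip
Dir NE: first cell '.' (not opp) -> no flip
Dir W: first cell '.' (not opp) -> no flip
Dir E: first cell '.' (not opp) -> no flip
Dir SW: opp run (2,3) capped by B -> flip
Dir S: opp run (2,4), next='.' -> no flip
Dir SE: first cell '.' (not opp) -> no flip

Answer: (2,3)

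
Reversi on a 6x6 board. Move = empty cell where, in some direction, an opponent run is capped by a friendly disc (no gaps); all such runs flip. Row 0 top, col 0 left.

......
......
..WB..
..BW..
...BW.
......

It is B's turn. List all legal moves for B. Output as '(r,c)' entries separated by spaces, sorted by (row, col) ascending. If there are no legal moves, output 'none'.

Answer: (1,2) (2,1) (3,4) (4,5)

Derivation:
(1,1): no bracket -> illegal
(1,2): flips 1 -> legal
(1,3): no bracket -> illegal
(2,1): flips 1 -> legal
(2,4): no bracket -> illegal
(3,1): no bracket -> illegal
(3,4): flips 1 -> legal
(3,5): no bracket -> illegal
(4,2): no bracket -> illegal
(4,5): flips 1 -> legal
(5,3): no bracket -> illegal
(5,4): no bracket -> illegal
(5,5): no bracket -> illegal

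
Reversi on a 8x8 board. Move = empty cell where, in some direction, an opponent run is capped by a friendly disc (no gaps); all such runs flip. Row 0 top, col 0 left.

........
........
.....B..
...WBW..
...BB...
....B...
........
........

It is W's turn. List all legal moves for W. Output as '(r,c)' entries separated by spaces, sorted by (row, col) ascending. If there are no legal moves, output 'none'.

(1,4): no bracket -> illegal
(1,5): flips 1 -> legal
(1,6): no bracket -> illegal
(2,3): no bracket -> illegal
(2,4): no bracket -> illegal
(2,6): no bracket -> illegal
(3,2): no bracket -> illegal
(3,6): no bracket -> illegal
(4,2): no bracket -> illegal
(4,5): no bracket -> illegal
(5,2): no bracket -> illegal
(5,3): flips 2 -> legal
(5,5): flips 1 -> legal
(6,3): no bracket -> illegal
(6,4): no bracket -> illegal
(6,5): no bracket -> illegal

Answer: (1,5) (5,3) (5,5)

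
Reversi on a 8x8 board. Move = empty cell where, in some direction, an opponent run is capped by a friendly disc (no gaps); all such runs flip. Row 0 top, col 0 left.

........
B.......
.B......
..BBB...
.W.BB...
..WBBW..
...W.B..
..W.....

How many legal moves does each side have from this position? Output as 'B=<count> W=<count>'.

Answer: B=7 W=5

Derivation:
-- B to move --
(3,0): no bracket -> illegal
(3,1): no bracket -> illegal
(4,0): no bracket -> illegal
(4,2): no bracket -> illegal
(4,5): flips 1 -> legal
(4,6): no bracket -> illegal
(5,0): flips 1 -> legal
(5,1): flips 1 -> legal
(5,6): flips 1 -> legal
(6,1): flips 1 -> legal
(6,2): no bracket -> illegal
(6,4): no bracket -> illegal
(6,6): flips 1 -> legal
(7,1): no bracket -> illegal
(7,3): flips 1 -> legal
(7,4): no bracket -> illegal
B mobility = 7
-- W to move --
(0,0): no bracket -> illegal
(0,1): no bracket -> illegal
(1,1): no bracket -> illegal
(1,2): no bracket -> illegal
(2,0): no bracket -> illegal
(2,2): flips 2 -> legal
(2,3): flips 4 -> legal
(2,4): no bracket -> illegal
(2,5): flips 2 -> legal
(3,0): no bracket -> illegal
(3,1): no bracket -> illegal
(3,5): no bracket -> illegal
(4,2): no bracket -> illegal
(4,5): flips 1 -> legal
(5,6): no bracket -> illegal
(6,2): no bracket -> illegal
(6,4): no bracket -> illegal
(6,6): no bracket -> illegal
(7,4): no bracket -> illegal
(7,5): flips 1 -> legal
(7,6): no bracket -> illegal
W mobility = 5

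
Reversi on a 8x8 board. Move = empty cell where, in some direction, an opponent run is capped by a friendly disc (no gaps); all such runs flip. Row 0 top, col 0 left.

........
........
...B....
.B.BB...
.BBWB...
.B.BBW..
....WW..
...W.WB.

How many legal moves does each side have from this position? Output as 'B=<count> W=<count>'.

-- B to move --
(3,2): flips 1 -> legal
(4,5): no bracket -> illegal
(4,6): no bracket -> illegal
(5,2): flips 1 -> legal
(5,6): flips 1 -> legal
(6,2): no bracket -> illegal
(6,3): no bracket -> illegal
(6,6): flips 1 -> legal
(7,2): no bracket -> illegal
(7,4): flips 2 -> legal
B mobility = 5
-- W to move --
(1,2): no bracket -> illegal
(1,3): flips 2 -> legal
(1,4): no bracket -> illegal
(2,0): flips 3 -> legal
(2,1): no bracket -> illegal
(2,2): flips 2 -> legal
(2,4): flips 3 -> legal
(2,5): flips 1 -> legal
(3,0): no bracket -> illegal
(3,2): no bracket -> illegal
(3,5): no bracket -> illegal
(4,0): flips 2 -> legal
(4,5): flips 1 -> legal
(5,0): no bracket -> illegal
(5,2): flips 2 -> legal
(6,0): no bracket -> illegal
(6,1): no bracket -> illegal
(6,2): no bracket -> illegal
(6,3): flips 1 -> legal
(6,6): no bracket -> illegal
(6,7): no bracket -> illegal
(7,7): flips 1 -> legal
W mobility = 10

Answer: B=5 W=10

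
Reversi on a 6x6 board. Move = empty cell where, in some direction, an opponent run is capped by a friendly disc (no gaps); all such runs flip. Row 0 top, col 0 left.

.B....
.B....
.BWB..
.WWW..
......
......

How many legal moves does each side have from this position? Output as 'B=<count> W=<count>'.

Answer: B=3 W=6

Derivation:
-- B to move --
(1,2): no bracket -> illegal
(1,3): no bracket -> illegal
(2,0): no bracket -> illegal
(2,4): no bracket -> illegal
(3,0): no bracket -> illegal
(3,4): no bracket -> illegal
(4,0): no bracket -> illegal
(4,1): flips 2 -> legal
(4,2): no bracket -> illegal
(4,3): flips 2 -> legal
(4,4): flips 2 -> legal
B mobility = 3
-- W to move --
(0,0): flips 1 -> legal
(0,2): no bracket -> illegal
(1,0): flips 1 -> legal
(1,2): no bracket -> illegal
(1,3): flips 1 -> legal
(1,4): flips 1 -> legal
(2,0): flips 1 -> legal
(2,4): flips 1 -> legal
(3,0): no bracket -> illegal
(3,4): no bracket -> illegal
W mobility = 6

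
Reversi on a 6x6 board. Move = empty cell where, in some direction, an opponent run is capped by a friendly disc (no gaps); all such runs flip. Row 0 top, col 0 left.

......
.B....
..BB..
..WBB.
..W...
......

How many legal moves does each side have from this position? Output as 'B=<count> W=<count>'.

Answer: B=4 W=4

Derivation:
-- B to move --
(2,1): no bracket -> illegal
(3,1): flips 1 -> legal
(4,1): flips 1 -> legal
(4,3): no bracket -> illegal
(5,1): flips 1 -> legal
(5,2): flips 2 -> legal
(5,3): no bracket -> illegal
B mobility = 4
-- W to move --
(0,0): no bracket -> illegal
(0,1): no bracket -> illegal
(0,2): no bracket -> illegal
(1,0): no bracket -> illegal
(1,2): flips 1 -> legal
(1,3): no bracket -> illegal
(1,4): flips 1 -> legal
(2,0): no bracket -> illegal
(2,1): no bracket -> illegal
(2,4): flips 1 -> legal
(2,5): no bracket -> illegal
(3,1): no bracket -> illegal
(3,5): flips 2 -> legal
(4,3): no bracket -> illegal
(4,4): no bracket -> illegal
(4,5): no bracket -> illegal
W mobility = 4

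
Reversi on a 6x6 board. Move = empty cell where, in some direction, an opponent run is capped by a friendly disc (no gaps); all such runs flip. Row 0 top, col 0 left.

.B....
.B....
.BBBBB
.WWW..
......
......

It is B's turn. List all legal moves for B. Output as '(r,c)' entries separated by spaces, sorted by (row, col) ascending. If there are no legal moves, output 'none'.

Answer: (4,0) (4,1) (4,2) (4,3) (4,4)

Derivation:
(2,0): no bracket -> illegal
(3,0): no bracket -> illegal
(3,4): no bracket -> illegal
(4,0): flips 1 -> legal
(4,1): flips 2 -> legal
(4,2): flips 2 -> legal
(4,3): flips 2 -> legal
(4,4): flips 1 -> legal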